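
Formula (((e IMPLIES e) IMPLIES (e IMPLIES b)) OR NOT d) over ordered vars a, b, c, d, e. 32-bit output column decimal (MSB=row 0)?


Formula: (((e IMPLIES e) IMPLIES (e IMPLIES b)) OR NOT d) over a, b, c, d, e (32 rows)
Evaluate each row (bits = a,b,c,d,e, MSB first):
  row 0 [00000]: (((0 IMPLIES 0) IMPLIES (0 IMPLIES 0)) OR NOT 0) -> 1
  row 1 [00001]: (((1 IMPLIES 1) IMPLIES (1 IMPLIES 0)) OR NOT 0) -> 1
  row 2 [00010]: (((0 IMPLIES 0) IMPLIES (0 IMPLIES 0)) OR NOT 1) -> 1
  row 3 [00011]: (((1 IMPLIES 1) IMPLIES (1 IMPLIES 0)) OR NOT 1) -> 0
  row 4 [00100]: (((0 IMPLIES 0) IMPLIES (0 IMPLIES 0)) OR NOT 0) -> 1
  row 5 [00101]: (((1 IMPLIES 1) IMPLIES (1 IMPLIES 0)) OR NOT 0) -> 1
  row 6 [00110]: (((0 IMPLIES 0) IMPLIES (0 IMPLIES 0)) OR NOT 1) -> 1
  row 7 [00111]: (((1 IMPLIES 1) IMPLIES (1 IMPLIES 0)) OR NOT 1) -> 0
  row 8 [01000]: (((0 IMPLIES 0) IMPLIES (0 IMPLIES 1)) OR NOT 0) -> 1
  row 9 [01001]: (((1 IMPLIES 1) IMPLIES (1 IMPLIES 1)) OR NOT 0) -> 1
  row 10 [01010]: (((0 IMPLIES 0) IMPLIES (0 IMPLIES 1)) OR NOT 1) -> 1
  row 11 [01011]: (((1 IMPLIES 1) IMPLIES (1 IMPLIES 1)) OR NOT 1) -> 1
  row 12 [01100]: (((0 IMPLIES 0) IMPLIES (0 IMPLIES 1)) OR NOT 0) -> 1
  row 13 [01101]: (((1 IMPLIES 1) IMPLIES (1 IMPLIES 1)) OR NOT 0) -> 1
  row 14 [01110]: (((0 IMPLIES 0) IMPLIES (0 IMPLIES 1)) OR NOT 1) -> 1
  row 15 [01111]: (((1 IMPLIES 1) IMPLIES (1 IMPLIES 1)) OR NOT 1) -> 1
  row 16 [10000]: (((0 IMPLIES 0) IMPLIES (0 IMPLIES 0)) OR NOT 0) -> 1
  row 17 [10001]: (((1 IMPLIES 1) IMPLIES (1 IMPLIES 0)) OR NOT 0) -> 1
  row 18 [10010]: (((0 IMPLIES 0) IMPLIES (0 IMPLIES 0)) OR NOT 1) -> 1
  row 19 [10011]: (((1 IMPLIES 1) IMPLIES (1 IMPLIES 0)) OR NOT 1) -> 0
  row 20 [10100]: (((0 IMPLIES 0) IMPLIES (0 IMPLIES 0)) OR NOT 0) -> 1
  row 21 [10101]: (((1 IMPLIES 1) IMPLIES (1 IMPLIES 0)) OR NOT 0) -> 1
  row 22 [10110]: (((0 IMPLIES 0) IMPLIES (0 IMPLIES 0)) OR NOT 1) -> 1
  row 23 [10111]: (((1 IMPLIES 1) IMPLIES (1 IMPLIES 0)) OR NOT 1) -> 0
  row 24 [11000]: (((0 IMPLIES 0) IMPLIES (0 IMPLIES 1)) OR NOT 0) -> 1
  row 25 [11001]: (((1 IMPLIES 1) IMPLIES (1 IMPLIES 1)) OR NOT 0) -> 1
  row 26 [11010]: (((0 IMPLIES 0) IMPLIES (0 IMPLIES 1)) OR NOT 1) -> 1
  row 27 [11011]: (((1 IMPLIES 1) IMPLIES (1 IMPLIES 1)) OR NOT 1) -> 1
  row 28 [11100]: (((0 IMPLIES 0) IMPLIES (0 IMPLIES 1)) OR NOT 0) -> 1
  row 29 [11101]: (((1 IMPLIES 1) IMPLIES (1 IMPLIES 1)) OR NOT 0) -> 1
  row 30 [11110]: (((0 IMPLIES 0) IMPLIES (0 IMPLIES 1)) OR NOT 1) -> 1
  row 31 [11111]: (((1 IMPLIES 1) IMPLIES (1 IMPLIES 1)) OR NOT 1) -> 1
Full result column, 4 rows per line (a,b,c fixed per line; d,e runs 00..11 left to right):
  rows 0-3 [a,b,c=000]: 1110  = hex E
  rows 4-7 [a,b,c=001]: 1110  = hex E
  rows 8-11 [a,b,c=010]: 1111  = hex F
  rows 12-15 [a,b,c=011]: 1111  = hex F
  rows 16-19 [a,b,c=100]: 1110  = hex E
  rows 20-23 [a,b,c=101]: 1110  = hex E
  rows 24-27 [a,b,c=110]: 1111  = hex F
  rows 28-31 [a,b,c=111]: 1111  = hex F
Output column (row 0 .. row 31) = 11101110111111111110111011111111
Output column grouped in 4s = 1110 1110 1111 1111 1110 1110 1111 1111 = 0xEEFFEEFF
Convert to decimal digit by digit (value = value*16 + digit):
  E -> 14
  14*16 + 14 (E) = 238
  238*16 + 15 (F) = 3823
  3823*16 + 15 (F) = 61183
  61183*16 + 14 (E) = 978942
  978942*16 + 14 (E) = 15663086
  15663086*16 + 15 (F) = 250609391
  250609391*16 + 15 (F) = 4009750271
Decimal = 4009750271

4009750271


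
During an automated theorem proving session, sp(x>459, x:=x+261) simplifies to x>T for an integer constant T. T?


Formula: sp(P, x:=E) = exists old_x. (x = E[old_x/x]) AND P[old_x/x] (old_x is the value of x before the assignment; eliminate old_x by solving x = E[old_x/x] for old_x)
Step 1: Precondition P: x>459, i.e. old_x > 459
Step 2: Assignment gives x = old_x + 261, so old_x = x - 261
Step 3: Substitute into P: x - 261 > 459
Step 4: Simplify: x > 459+261 = 720

720


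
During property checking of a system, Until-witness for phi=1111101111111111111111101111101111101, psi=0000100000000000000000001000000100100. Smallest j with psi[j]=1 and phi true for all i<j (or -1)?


(phi U psi) at 0: need smallest j with psi[j]=1 and phi[i]=1 for all i in [0,j).
Scan from step 0:
  step 0: phi=1, psi=0 -> continue
  step 1: phi=1, psi=0 -> continue
  step 2: phi=1, psi=0 -> continue
  step 3: phi=1, psi=0 -> continue
  step 4: psi=1 and phi held for [0,4) -> witness found
Witness step = 4

4


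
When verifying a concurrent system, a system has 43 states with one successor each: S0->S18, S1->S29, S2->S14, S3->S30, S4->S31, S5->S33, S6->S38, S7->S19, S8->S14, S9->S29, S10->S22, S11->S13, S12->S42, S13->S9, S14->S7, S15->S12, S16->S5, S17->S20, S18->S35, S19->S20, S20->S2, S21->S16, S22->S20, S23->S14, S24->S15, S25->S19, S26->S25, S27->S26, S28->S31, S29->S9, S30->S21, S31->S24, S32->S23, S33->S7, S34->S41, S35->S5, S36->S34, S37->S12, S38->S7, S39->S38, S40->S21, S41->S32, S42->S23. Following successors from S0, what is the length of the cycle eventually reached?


Trace from S0 until a state repeats:
  S0 -> S18 -> S35 -> S5 -> S33 -> S7 -> S19 -> S20 -> S2 -> S14 -> S7
S7 first seen at step 5, revisited at step 10.
Cycle length = 10 - 5 = 5

5


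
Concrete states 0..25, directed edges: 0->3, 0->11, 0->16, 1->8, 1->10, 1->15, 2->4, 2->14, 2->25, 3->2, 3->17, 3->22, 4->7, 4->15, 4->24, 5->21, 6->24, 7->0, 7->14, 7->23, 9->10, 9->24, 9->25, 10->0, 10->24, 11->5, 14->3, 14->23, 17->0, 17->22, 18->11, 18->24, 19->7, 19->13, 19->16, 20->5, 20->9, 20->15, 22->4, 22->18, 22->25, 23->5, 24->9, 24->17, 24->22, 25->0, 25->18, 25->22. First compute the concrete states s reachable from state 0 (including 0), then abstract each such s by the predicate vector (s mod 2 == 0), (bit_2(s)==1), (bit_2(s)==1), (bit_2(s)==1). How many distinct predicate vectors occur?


BFS from 0:
Concrete reachable: {0, 2, 3, 4, 5, 7, 9, 10, 11, 14, 15, 16, 17, 18, 21, 22, 23, 24, 25}
Abstract via predicates (s mod 2 == 0), (bit_2(s)==1), (bit_2(s)==1), (bit_2(s)==1):
  (0,0,0,0) <- {3, 9, 11, 17, 25}
  (0,1,1,1) <- {5, 7, 15, 21, 23}
  (1,0,0,0) <- {0, 2, 10, 16, 18, 24}
  (1,1,1,1) <- {4, 14, 22}
Distinct abstract states = 4

4


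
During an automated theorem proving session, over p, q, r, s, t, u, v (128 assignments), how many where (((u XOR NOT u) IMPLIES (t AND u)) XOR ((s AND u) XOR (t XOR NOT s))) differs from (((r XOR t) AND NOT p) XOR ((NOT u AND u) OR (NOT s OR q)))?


F1 = (((u XOR NOT u) IMPLIES (t AND u)) XOR ((s AND u) XOR (t XOR NOT s)))
F2 = (((r XOR t) AND NOT p) XOR ((NOT u AND u) OR (NOT s OR q)))
Evaluate both on each of 128 rows (bits = p,q,r,s,t,u,v):
  row 0 [0000000]: F1=1 F2=1 -> 0
  row 1 [0000001]: F1=1 F2=1 -> 0
  row 2 [0000010]: F1=1 F2=1 -> 0
  row 3 [0000011]: F1=1 F2=1 -> 0
  row 4 [0000100]: F1=0 F2=0 -> 0
  (every remaining row is evaluated the same way; all 128 results are listed next)
Full result column, 8 rows per line (p,q,r,s fixed per line; t,u,v runs 000..111 left to right):
  rows 0-7 [p,q,r,s=0000]: 00000011  (ones: 2)
  rows 8-15 [p,q,r,s=0001]: 00110000  (ones: 2)
  rows 16-23 [p,q,r,s=0010]: 11111100  (ones: 6)
  rows 24-31 [p,q,r,s=0011]: 11001111  (ones: 6)
  rows 32-39 [p,q,r,s=0100]: 00000011  (ones: 2)
  rows 40-47 [p,q,r,s=0101]: 11001111  (ones: 6)
  rows 48-55 [p,q,r,s=0110]: 11111100  (ones: 6)
  rows 56-63 [p,q,r,s=0111]: 00110000  (ones: 2)
  rows 64-71 [p,q,r,s=1000]: 00001100  (ones: 2)
  rows 72-79 [p,q,r,s=1001]: 00111111  (ones: 6)
  rows 80-87 [p,q,r,s=1010]: 00001100  (ones: 2)
  rows 88-95 [p,q,r,s=1011]: 00111111  (ones: 6)
  rows 96-103 [p,q,r,s=1100]: 00001100  (ones: 2)
  rows 104-111 [p,q,r,s=1101]: 11000000  (ones: 2)
  rows 112-119 [p,q,r,s=1110]: 00001100  (ones: 2)
  rows 120-127 [p,q,r,s=1111]: 11000000  (ones: 2)
Disagreements = 2+2+6+6+2+6+6+2+2+6+2+6+2+2+2+2 = 56

56


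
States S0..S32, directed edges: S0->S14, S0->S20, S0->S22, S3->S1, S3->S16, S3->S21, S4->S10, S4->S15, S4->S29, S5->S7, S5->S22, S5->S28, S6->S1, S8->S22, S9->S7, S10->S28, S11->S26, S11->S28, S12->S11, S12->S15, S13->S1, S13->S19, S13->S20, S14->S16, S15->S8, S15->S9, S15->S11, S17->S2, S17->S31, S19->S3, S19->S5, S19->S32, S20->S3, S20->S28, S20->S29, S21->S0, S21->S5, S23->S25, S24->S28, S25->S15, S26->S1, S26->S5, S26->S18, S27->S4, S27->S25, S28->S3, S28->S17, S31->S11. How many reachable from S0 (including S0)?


BFS from S0:
  layer 0: {S0}
  layer 1: {S14, S20, S22}
  layer 2: {S3, S16, S28, S29}
  layer 3: {S1, S17, S21}
  layer 4: {S2, S5, S31}
  layer 5: {S7, S11}
  layer 6: {S26}
  layer 7: {S18}
Reachable set: {S0, S1, S2, S3, S5, S7, S11, S14, S16, S17, S18, S20, S21, S22, S26, S28, S29, S31}
Count = 18

18


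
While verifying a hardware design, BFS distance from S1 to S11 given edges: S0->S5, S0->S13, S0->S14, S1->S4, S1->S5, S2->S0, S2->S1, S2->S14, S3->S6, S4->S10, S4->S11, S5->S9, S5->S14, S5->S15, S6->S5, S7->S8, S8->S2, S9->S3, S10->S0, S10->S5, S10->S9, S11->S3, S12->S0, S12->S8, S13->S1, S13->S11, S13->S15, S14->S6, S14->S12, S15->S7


BFS layer-by-layer from S1:
  dist 0: {S1}
  dist 1: {S4, S5}
  dist 2: {S9, S10, S11, S14, S15}
  -> S11 reached at distance 2
Shortest path length = 2

2


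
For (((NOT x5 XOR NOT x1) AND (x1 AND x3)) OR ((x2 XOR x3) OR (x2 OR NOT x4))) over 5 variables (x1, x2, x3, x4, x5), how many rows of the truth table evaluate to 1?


Formula: (((NOT x5 XOR NOT x1) AND (x1 AND x3)) OR ((x2 XOR x3) OR (x2 OR NOT x4))) over 5 vars (32 rows)
Evaluate each row (x1, x2, x3, x4, x5 as bits, MSB first):
  row 0 [00000]: (((NOT 0 XOR NOT 0) AND (0 AND 0)) OR ((0 XOR 0) OR (0 OR NOT 0))) -> 1
  row 1 [00001]: (((NOT 1 XOR NOT 0) AND (0 AND 0)) OR ((0 XOR 0) OR (0 OR NOT 0))) -> 1
  row 2 [00010]: (((NOT 0 XOR NOT 0) AND (0 AND 0)) OR ((0 XOR 0) OR (0 OR NOT 1))) -> 0
  row 3 [00011]: (((NOT 1 XOR NOT 0) AND (0 AND 0)) OR ((0 XOR 0) OR (0 OR NOT 1))) -> 0
  row 4 [00100]: (((NOT 0 XOR NOT 0) AND (0 AND 1)) OR ((0 XOR 1) OR (0 OR NOT 0))) -> 1
  row 5 [00101]: (((NOT 1 XOR NOT 0) AND (0 AND 1)) OR ((0 XOR 1) OR (0 OR NOT 0))) -> 1
  row 6 [00110]: (((NOT 0 XOR NOT 0) AND (0 AND 1)) OR ((0 XOR 1) OR (0 OR NOT 1))) -> 1
  row 7 [00111]: (((NOT 1 XOR NOT 0) AND (0 AND 1)) OR ((0 XOR 1) OR (0 OR NOT 1))) -> 1
  row 8 [01000]: (((NOT 0 XOR NOT 0) AND (0 AND 0)) OR ((1 XOR 0) OR (1 OR NOT 0))) -> 1
  row 9 [01001]: (((NOT 1 XOR NOT 0) AND (0 AND 0)) OR ((1 XOR 0) OR (1 OR NOT 0))) -> 1
  row 10 [01010]: (((NOT 0 XOR NOT 0) AND (0 AND 0)) OR ((1 XOR 0) OR (1 OR NOT 1))) -> 1
  row 11 [01011]: (((NOT 1 XOR NOT 0) AND (0 AND 0)) OR ((1 XOR 0) OR (1 OR NOT 1))) -> 1
  row 12 [01100]: (((NOT 0 XOR NOT 0) AND (0 AND 1)) OR ((1 XOR 1) OR (1 OR NOT 0))) -> 1
  row 13 [01101]: (((NOT 1 XOR NOT 0) AND (0 AND 1)) OR ((1 XOR 1) OR (1 OR NOT 0))) -> 1
  row 14 [01110]: (((NOT 0 XOR NOT 0) AND (0 AND 1)) OR ((1 XOR 1) OR (1 OR NOT 1))) -> 1
  row 15 [01111]: (((NOT 1 XOR NOT 0) AND (0 AND 1)) OR ((1 XOR 1) OR (1 OR NOT 1))) -> 1
  row 16 [10000]: (((NOT 0 XOR NOT 1) AND (1 AND 0)) OR ((0 XOR 0) OR (0 OR NOT 0))) -> 1
  row 17 [10001]: (((NOT 1 XOR NOT 1) AND (1 AND 0)) OR ((0 XOR 0) OR (0 OR NOT 0))) -> 1
  row 18 [10010]: (((NOT 0 XOR NOT 1) AND (1 AND 0)) OR ((0 XOR 0) OR (0 OR NOT 1))) -> 0
  row 19 [10011]: (((NOT 1 XOR NOT 1) AND (1 AND 0)) OR ((0 XOR 0) OR (0 OR NOT 1))) -> 0
  row 20 [10100]: (((NOT 0 XOR NOT 1) AND (1 AND 1)) OR ((0 XOR 1) OR (0 OR NOT 0))) -> 1
  row 21 [10101]: (((NOT 1 XOR NOT 1) AND (1 AND 1)) OR ((0 XOR 1) OR (0 OR NOT 0))) -> 1
  row 22 [10110]: (((NOT 0 XOR NOT 1) AND (1 AND 1)) OR ((0 XOR 1) OR (0 OR NOT 1))) -> 1
  row 23 [10111]: (((NOT 1 XOR NOT 1) AND (1 AND 1)) OR ((0 XOR 1) OR (0 OR NOT 1))) -> 1
  row 24 [11000]: (((NOT 0 XOR NOT 1) AND (1 AND 0)) OR ((1 XOR 0) OR (1 OR NOT 0))) -> 1
  row 25 [11001]: (((NOT 1 XOR NOT 1) AND (1 AND 0)) OR ((1 XOR 0) OR (1 OR NOT 0))) -> 1
  row 26 [11010]: (((NOT 0 XOR NOT 1) AND (1 AND 0)) OR ((1 XOR 0) OR (1 OR NOT 1))) -> 1
  row 27 [11011]: (((NOT 1 XOR NOT 1) AND (1 AND 0)) OR ((1 XOR 0) OR (1 OR NOT 1))) -> 1
  row 28 [11100]: (((NOT 0 XOR NOT 1) AND (1 AND 1)) OR ((1 XOR 1) OR (1 OR NOT 0))) -> 1
  row 29 [11101]: (((NOT 1 XOR NOT 1) AND (1 AND 1)) OR ((1 XOR 1) OR (1 OR NOT 0))) -> 1
  row 30 [11110]: (((NOT 0 XOR NOT 1) AND (1 AND 1)) OR ((1 XOR 1) OR (1 OR NOT 1))) -> 1
  row 31 [11111]: (((NOT 1 XOR NOT 1) AND (1 AND 1)) OR ((1 XOR 1) OR (1 OR NOT 1))) -> 1
Full result column, 8 rows per line (x1,x2 fixed per line; x3,x4,x5 runs 000..111 left to right):
  rows 0-7 [x1,x2=00]: 11001111  (ones: 6)
  rows 8-15 [x1,x2=01]: 11111111  (ones: 8)
  rows 16-23 [x1,x2=10]: 11001111  (ones: 6)
  rows 24-31 [x1,x2=11]: 11111111  (ones: 8)
Count of 1-rows = 6+8+6+8 = 28

28


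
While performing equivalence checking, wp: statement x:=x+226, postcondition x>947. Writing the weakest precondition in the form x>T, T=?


Formula: wp(x:=E, P) = P[E/x] (substitute E for x in postcondition)
Step 1: Postcondition: x>947
Step 2: Substitute x+226 for x: x+226>947
Step 3: Solve for x: x > 947-226 = 721

721


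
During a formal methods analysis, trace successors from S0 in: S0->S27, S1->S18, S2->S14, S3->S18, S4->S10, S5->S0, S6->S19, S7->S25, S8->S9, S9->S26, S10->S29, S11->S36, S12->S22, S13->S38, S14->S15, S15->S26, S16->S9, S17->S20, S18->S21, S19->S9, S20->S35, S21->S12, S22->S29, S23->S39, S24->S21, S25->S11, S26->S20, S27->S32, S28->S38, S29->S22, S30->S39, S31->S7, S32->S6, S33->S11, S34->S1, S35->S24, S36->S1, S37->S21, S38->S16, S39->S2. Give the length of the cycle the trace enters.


Trace from S0 until a state repeats:
  S0 -> S27 -> S32 -> S6 -> S19 -> S9 -> S26 -> S20 -> S35 -> S24 -> S21 -> S12 -> S22 -> S29 -> S22
S22 first seen at step 12, revisited at step 14.
Cycle length = 14 - 12 = 2

2


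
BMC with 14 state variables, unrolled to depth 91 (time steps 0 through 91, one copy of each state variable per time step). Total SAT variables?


BMC unrolls to depth k, creating one copy of each state var for steps 0..k.
Step count = 91 + 1 = 92 (steps 0 through 91)
Vars per step = 14
Total = 14 * 92 = 1288

1288


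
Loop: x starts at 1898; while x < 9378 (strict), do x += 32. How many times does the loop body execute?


Step 1: x goes from 1898 toward 9378 by 32; the body runs while x<9378, so iterations = ceil((bound-start)/step)
Step 2: Distance=7480
Step 3: ceil(7480/32)=234

234


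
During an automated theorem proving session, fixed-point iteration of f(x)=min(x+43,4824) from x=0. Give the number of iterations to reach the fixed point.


Step 1: x=0, cap=4824, increment=43
Step 2: x grows by 43 each step until capped at 4824; fixed point is x=4824
Step 3: iterations = ceil(4824/43) = 113

113


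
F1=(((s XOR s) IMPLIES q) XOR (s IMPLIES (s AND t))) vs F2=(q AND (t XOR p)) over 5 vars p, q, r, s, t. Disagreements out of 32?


F1 = (((s XOR s) IMPLIES q) XOR (s IMPLIES (s AND t)))
F2 = (q AND (t XOR p))
Evaluate both on each of 32 rows (bits = p,q,r,s,t):
  row 0 [00000]: F1=0 F2=0 -> 0
  row 1 [00001]: F1=0 F2=0 -> 0
  row 2 [00010]: F1=1 F2=0 (differ) -> 1
  row 3 [00011]: F1=0 F2=0 -> 0
  row 4 [00100]: F1=0 F2=0 -> 0
  row 5 [00101]: F1=0 F2=0 -> 0
  row 6 [00110]: F1=1 F2=0 (differ) -> 1
  row 7 [00111]: F1=0 F2=0 -> 0
  row 8 [01000]: F1=0 F2=0 -> 0
  row 9 [01001]: F1=0 F2=1 (differ) -> 1
  row 10 [01010]: F1=1 F2=0 (differ) -> 1
  row 11 [01011]: F1=0 F2=1 (differ) -> 1
  row 12 [01100]: F1=0 F2=0 -> 0
  row 13 [01101]: F1=0 F2=1 (differ) -> 1
  row 14 [01110]: F1=1 F2=0 (differ) -> 1
  row 15 [01111]: F1=0 F2=1 (differ) -> 1
  row 16 [10000]: F1=0 F2=0 -> 0
  row 17 [10001]: F1=0 F2=0 -> 0
  row 18 [10010]: F1=1 F2=0 (differ) -> 1
  row 19 [10011]: F1=0 F2=0 -> 0
  row 20 [10100]: F1=0 F2=0 -> 0
  row 21 [10101]: F1=0 F2=0 -> 0
  row 22 [10110]: F1=1 F2=0 (differ) -> 1
  row 23 [10111]: F1=0 F2=0 -> 0
  row 24 [11000]: F1=0 F2=1 (differ) -> 1
  row 25 [11001]: F1=0 F2=0 -> 0
  row 26 [11010]: F1=1 F2=1 -> 0
  row 27 [11011]: F1=0 F2=0 -> 0
  row 28 [11100]: F1=0 F2=1 (differ) -> 1
  row 29 [11101]: F1=0 F2=0 -> 0
  row 30 [11110]: F1=1 F2=1 -> 0
  row 31 [11111]: F1=0 F2=0 -> 0
Full result column, 8 rows per line (p,q fixed per line; r,s,t runs 000..111 left to right):
  rows 0-7 [p,q=00]: 00100010  (ones: 2)
  rows 8-15 [p,q=01]: 01110111  (ones: 6)
  rows 16-23 [p,q=10]: 00100010  (ones: 2)
  rows 24-31 [p,q=11]: 10001000  (ones: 2)
Disagreements = 2+6+2+2 = 12

12


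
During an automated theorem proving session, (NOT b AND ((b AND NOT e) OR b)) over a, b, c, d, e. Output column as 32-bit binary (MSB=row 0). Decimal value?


Formula: (NOT b AND ((b AND NOT e) OR b)) over a, b, c, d, e (32 rows)
Evaluate each row (bits = a,b,c,d,e, MSB first):
  row 0 [00000]: (NOT 0 AND ((0 AND NOT 0) OR 0)) -> 0
  row 1 [00001]: (NOT 0 AND ((0 AND NOT 1) OR 0)) -> 0
  row 2 [00010]: (NOT 0 AND ((0 AND NOT 0) OR 0)) -> 0
  row 3 [00011]: (NOT 0 AND ((0 AND NOT 1) OR 0)) -> 0
  row 4 [00100]: (NOT 0 AND ((0 AND NOT 0) OR 0)) -> 0
  row 5 [00101]: (NOT 0 AND ((0 AND NOT 1) OR 0)) -> 0
  row 6 [00110]: (NOT 0 AND ((0 AND NOT 0) OR 0)) -> 0
  row 7 [00111]: (NOT 0 AND ((0 AND NOT 1) OR 0)) -> 0
  row 8 [01000]: (NOT 1 AND ((1 AND NOT 0) OR 1)) -> 0
  row 9 [01001]: (NOT 1 AND ((1 AND NOT 1) OR 1)) -> 0
  row 10 [01010]: (NOT 1 AND ((1 AND NOT 0) OR 1)) -> 0
  row 11 [01011]: (NOT 1 AND ((1 AND NOT 1) OR 1)) -> 0
  row 12 [01100]: (NOT 1 AND ((1 AND NOT 0) OR 1)) -> 0
  row 13 [01101]: (NOT 1 AND ((1 AND NOT 1) OR 1)) -> 0
  row 14 [01110]: (NOT 1 AND ((1 AND NOT 0) OR 1)) -> 0
  row 15 [01111]: (NOT 1 AND ((1 AND NOT 1) OR 1)) -> 0
  row 16 [10000]: (NOT 0 AND ((0 AND NOT 0) OR 0)) -> 0
  row 17 [10001]: (NOT 0 AND ((0 AND NOT 1) OR 0)) -> 0
  row 18 [10010]: (NOT 0 AND ((0 AND NOT 0) OR 0)) -> 0
  row 19 [10011]: (NOT 0 AND ((0 AND NOT 1) OR 0)) -> 0
  row 20 [10100]: (NOT 0 AND ((0 AND NOT 0) OR 0)) -> 0
  row 21 [10101]: (NOT 0 AND ((0 AND NOT 1) OR 0)) -> 0
  row 22 [10110]: (NOT 0 AND ((0 AND NOT 0) OR 0)) -> 0
  row 23 [10111]: (NOT 0 AND ((0 AND NOT 1) OR 0)) -> 0
  row 24 [11000]: (NOT 1 AND ((1 AND NOT 0) OR 1)) -> 0
  row 25 [11001]: (NOT 1 AND ((1 AND NOT 1) OR 1)) -> 0
  row 26 [11010]: (NOT 1 AND ((1 AND NOT 0) OR 1)) -> 0
  row 27 [11011]: (NOT 1 AND ((1 AND NOT 1) OR 1)) -> 0
  row 28 [11100]: (NOT 1 AND ((1 AND NOT 0) OR 1)) -> 0
  row 29 [11101]: (NOT 1 AND ((1 AND NOT 1) OR 1)) -> 0
  row 30 [11110]: (NOT 1 AND ((1 AND NOT 0) OR 1)) -> 0
  row 31 [11111]: (NOT 1 AND ((1 AND NOT 1) OR 1)) -> 0
Full result column, 4 rows per line (a,b,c fixed per line; d,e runs 00..11 left to right):
  rows 0-3 [a,b,c=000]: 0000  = hex 0
  rows 4-7 [a,b,c=001]: 0000  = hex 0
  rows 8-11 [a,b,c=010]: 0000  = hex 0
  rows 12-15 [a,b,c=011]: 0000  = hex 0
  rows 16-19 [a,b,c=100]: 0000  = hex 0
  rows 20-23 [a,b,c=101]: 0000  = hex 0
  rows 24-27 [a,b,c=110]: 0000  = hex 0
  rows 28-31 [a,b,c=111]: 0000  = hex 0
Output column (row 0 .. row 31) = 00000000000000000000000000000000
Output column grouped in 4s = 0000 0000 0000 0000 0000 0000 0000 0000 = 0x00000000
Convert to decimal digit by digit (value = value*16 + digit):
  0 -> 0
  0*16 + 0 = 0
  0*16 + 0 = 0
  0*16 + 0 = 0
  0*16 + 0 = 0
  0*16 + 0 = 0
  0*16 + 0 = 0
  0*16 + 0 = 0
Decimal = 0

0


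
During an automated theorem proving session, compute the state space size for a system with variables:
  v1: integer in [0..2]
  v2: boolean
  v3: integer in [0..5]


State space = product of domain sizes of all variables.
Domain sizes:
  v1 (integer in [0..2]): 3
  v2 (boolean): 2
  v3 (integer in [0..5]): 6
Product = 3 * 2 * 6 = 36

36


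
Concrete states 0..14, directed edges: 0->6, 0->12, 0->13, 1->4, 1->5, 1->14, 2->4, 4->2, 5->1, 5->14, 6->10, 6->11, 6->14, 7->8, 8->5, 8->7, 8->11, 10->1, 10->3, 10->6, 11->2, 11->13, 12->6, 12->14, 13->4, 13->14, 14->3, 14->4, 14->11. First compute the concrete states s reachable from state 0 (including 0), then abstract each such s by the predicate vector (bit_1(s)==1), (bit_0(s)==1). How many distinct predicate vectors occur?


BFS from 0:
Concrete reachable: {0, 1, 2, 3, 4, 5, 6, 10, 11, 12, 13, 14}
Abstract via predicates (bit_1(s)==1), (bit_0(s)==1):
  (0,0) <- {0, 4, 12}
  (0,1) <- {1, 5, 13}
  (1,0) <- {2, 6, 10, 14}
  (1,1) <- {3, 11}
Distinct abstract states = 4

4


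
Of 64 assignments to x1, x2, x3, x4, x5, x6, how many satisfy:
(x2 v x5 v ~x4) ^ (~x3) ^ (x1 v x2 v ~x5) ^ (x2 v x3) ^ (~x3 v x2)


CNF with 5 clauses over 6 vars (64 assignments).
An assignment satisfies CNF iff every clause has >=1 true literal.
Check each row (bits = x1,x2,x3,x4,x5,x6; clause T/F shown):
  row 0 [000000]: clauses=TTTFT -> 0
  row 1 [000001]: clauses=TTTFT -> 0
  row 2 [000010]: clauses=TTFFT -> 0
  row 3 [000011]: clauses=TTFFT -> 0
  row 4 [000100]: clauses=FTTFT -> 0
  (every remaining row is evaluated the same way; all 64 results are listed next)
Full result column, 8 rows per line (x1,x2,x3 fixed per line; x4,x5,x6 runs 000..111 left to right):
  rows 0-7 [x1,x2,x3=000]: 00000000  (ones: 0)
  rows 8-15 [x1,x2,x3=001]: 00000000  (ones: 0)
  rows 16-23 [x1,x2,x3=010]: 11111111  (ones: 8)
  rows 24-31 [x1,x2,x3=011]: 00000000  (ones: 0)
  rows 32-39 [x1,x2,x3=100]: 00000000  (ones: 0)
  rows 40-47 [x1,x2,x3=101]: 00000000  (ones: 0)
  rows 48-55 [x1,x2,x3=110]: 11111111  (ones: 8)
  rows 56-63 [x1,x2,x3=111]: 00000000  (ones: 0)
Satisfying assignments = 0+0+8+0+0+0+8+0 = 16

16


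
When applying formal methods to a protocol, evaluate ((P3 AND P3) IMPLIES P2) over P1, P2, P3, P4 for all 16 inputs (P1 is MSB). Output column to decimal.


Formula: ((P3 AND P3) IMPLIES P2) over P1, P2, P3, P4 (16 rows)
Evaluate each row (bits = P1,P2,P3,P4, MSB first):
  row 0 [0000]: ((0 AND 0) IMPLIES 0) -> 1
  row 1 [0001]: ((0 AND 0) IMPLIES 0) -> 1
  row 2 [0010]: ((1 AND 1) IMPLIES 0) -> 0
  row 3 [0011]: ((1 AND 1) IMPLIES 0) -> 0
  row 4 [0100]: ((0 AND 0) IMPLIES 1) -> 1
  row 5 [0101]: ((0 AND 0) IMPLIES 1) -> 1
  row 6 [0110]: ((1 AND 1) IMPLIES 1) -> 1
  row 7 [0111]: ((1 AND 1) IMPLIES 1) -> 1
  row 8 [1000]: ((0 AND 0) IMPLIES 0) -> 1
  row 9 [1001]: ((0 AND 0) IMPLIES 0) -> 1
  row 10 [1010]: ((1 AND 1) IMPLIES 0) -> 0
  row 11 [1011]: ((1 AND 1) IMPLIES 0) -> 0
  row 12 [1100]: ((0 AND 0) IMPLIES 1) -> 1
  row 13 [1101]: ((0 AND 0) IMPLIES 1) -> 1
  row 14 [1110]: ((1 AND 1) IMPLIES 1) -> 1
  row 15 [1111]: ((1 AND 1) IMPLIES 1) -> 1
Full result column, 4 rows per line (P1,P2 fixed per line; P3,P4 runs 00..11 left to right):
  rows 0-3 [P1,P2=00]: 1100  = hex C
  rows 4-7 [P1,P2=01]: 1111  = hex F
  rows 8-11 [P1,P2=10]: 1100  = hex C
  rows 12-15 [P1,P2=11]: 1111  = hex F
Output column (row 0 .. row 15) = 1100111111001111
Output column grouped in 4s = 1100 1111 1100 1111 = 0xCFCF
Convert to decimal digit by digit (value = value*16 + digit):
  C -> 12
  12*16 + 15 (F) = 207
  207*16 + 12 (C) = 3324
  3324*16 + 15 (F) = 53199
Decimal = 53199

53199


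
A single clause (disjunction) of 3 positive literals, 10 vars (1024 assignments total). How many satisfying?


Step 1: Total=2^10=1024
Step 2: Unsat when all 3 false: 2^7=128
Step 3: Sat=1024-128=896

896


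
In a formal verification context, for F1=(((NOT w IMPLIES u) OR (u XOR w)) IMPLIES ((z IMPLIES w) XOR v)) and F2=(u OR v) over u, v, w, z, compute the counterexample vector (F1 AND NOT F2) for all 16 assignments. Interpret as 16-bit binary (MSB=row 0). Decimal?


F1 = (((NOT w IMPLIES u) OR (u XOR w)) IMPLIES ((z IMPLIES w) XOR v))
F2 = (u OR v)
Counterexample to F1=>F2 is where F1=1 and F2=0.
Evaluate each row (bits = u,v,w,z, MSB first):
  row 0 [0000]: F1=1 F2=0 -> F1&~F2 -> 1
  row 1 [0001]: F1=1 F2=0 -> F1&~F2 -> 1
  row 2 [0010]: F1=1 F2=0 -> F1&~F2 -> 1
  row 3 [0011]: F1=1 F2=0 -> F1&~F2 -> 1
  row 4 [0100]: F1=1 F2=1 -> F1&~F2 -> 0
  row 5 [0101]: F1=1 F2=1 -> F1&~F2 -> 0
  row 6 [0110]: F1=0 F2=1 -> F1&~F2 -> 0
  row 7 [0111]: F1=0 F2=1 -> F1&~F2 -> 0
  row 8 [1000]: F1=1 F2=1 -> F1&~F2 -> 0
  row 9 [1001]: F1=0 F2=1 -> F1&~F2 -> 0
  row 10 [1010]: F1=1 F2=1 -> F1&~F2 -> 0
  row 11 [1011]: F1=1 F2=1 -> F1&~F2 -> 0
  row 12 [1100]: F1=0 F2=1 -> F1&~F2 -> 0
  row 13 [1101]: F1=1 F2=1 -> F1&~F2 -> 0
  row 14 [1110]: F1=0 F2=1 -> F1&~F2 -> 0
  row 15 [1111]: F1=0 F2=1 -> F1&~F2 -> 0
Full result column, 4 rows per line (u,v fixed per line; w,z runs 00..11 left to right):
  rows 0-3 [u,v=00]: 1111  = hex F
  rows 4-7 [u,v=01]: 0000  = hex 0
  rows 8-11 [u,v=10]: 0000  = hex 0
  rows 12-15 [u,v=11]: 0000  = hex 0
Counterexample vector (row 0 .. row 15) = 1111000000000000
Output column grouped in 4s = 1111 0000 0000 0000 = 0xF000
Convert to decimal digit by digit (value = value*16 + digit):
  F -> 15
  15*16 + 0 = 240
  240*16 + 0 = 3840
  3840*16 + 0 = 61440
Decimal = 61440

61440


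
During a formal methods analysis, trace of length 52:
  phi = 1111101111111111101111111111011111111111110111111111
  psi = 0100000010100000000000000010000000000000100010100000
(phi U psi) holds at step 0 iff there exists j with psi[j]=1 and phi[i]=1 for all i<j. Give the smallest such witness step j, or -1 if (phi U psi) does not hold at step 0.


(phi U psi) at 0: need smallest j with psi[j]=1 and phi[i]=1 for all i in [0,j).
Scan from step 0:
  step 0: phi=1, psi=0 -> continue
  step 1: psi=1 and phi held for [0,1) -> witness found
Witness step = 1

1


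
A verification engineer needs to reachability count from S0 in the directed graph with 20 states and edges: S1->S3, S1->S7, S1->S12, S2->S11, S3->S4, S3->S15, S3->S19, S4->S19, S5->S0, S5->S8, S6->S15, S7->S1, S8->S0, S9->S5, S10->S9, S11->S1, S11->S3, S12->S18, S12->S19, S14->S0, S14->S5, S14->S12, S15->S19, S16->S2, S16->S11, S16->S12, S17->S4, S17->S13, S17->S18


BFS from S0:
  layer 0: {S0}
Reachable set: {S0}
Count = 1

1


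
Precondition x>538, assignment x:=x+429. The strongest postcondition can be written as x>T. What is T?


Formula: sp(P, x:=E) = exists old_x. (x = E[old_x/x]) AND P[old_x/x] (old_x is the value of x before the assignment; eliminate old_x by solving x = E[old_x/x] for old_x)
Step 1: Precondition P: x>538, i.e. old_x > 538
Step 2: Assignment gives x = old_x + 429, so old_x = x - 429
Step 3: Substitute into P: x - 429 > 538
Step 4: Simplify: x > 538+429 = 967

967


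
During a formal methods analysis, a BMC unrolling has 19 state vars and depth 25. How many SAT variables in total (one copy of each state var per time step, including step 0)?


BMC unrolls to depth k, creating one copy of each state var for steps 0..k.
Step count = 25 + 1 = 26 (steps 0 through 25)
Vars per step = 19
Total = 19 * 26 = 494

494


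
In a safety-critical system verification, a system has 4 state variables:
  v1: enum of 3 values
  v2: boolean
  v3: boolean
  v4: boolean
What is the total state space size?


State space = product of domain sizes of all variables.
Domain sizes:
  v1 (enum of 3 values): 3
  v2 (boolean): 2
  v3 (boolean): 2
  v4 (boolean): 2
Product = 3 * 2 * 2 * 2 = 24

24


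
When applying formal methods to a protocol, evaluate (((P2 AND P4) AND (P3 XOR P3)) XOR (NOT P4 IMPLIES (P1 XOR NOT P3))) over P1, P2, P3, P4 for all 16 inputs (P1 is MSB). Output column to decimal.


Formula: (((P2 AND P4) AND (P3 XOR P3)) XOR (NOT P4 IMPLIES (P1 XOR NOT P3))) over P1, P2, P3, P4 (16 rows)
Evaluate each row (bits = P1,P2,P3,P4, MSB first):
  row 0 [0000]: (((0 AND 0) AND (0 XOR 0)) XOR (NOT 0 IMPLIES (0 XOR NOT 0))) -> 1
  row 1 [0001]: (((0 AND 1) AND (0 XOR 0)) XOR (NOT 1 IMPLIES (0 XOR NOT 0))) -> 1
  row 2 [0010]: (((0 AND 0) AND (1 XOR 1)) XOR (NOT 0 IMPLIES (0 XOR NOT 1))) -> 0
  row 3 [0011]: (((0 AND 1) AND (1 XOR 1)) XOR (NOT 1 IMPLIES (0 XOR NOT 1))) -> 1
  row 4 [0100]: (((1 AND 0) AND (0 XOR 0)) XOR (NOT 0 IMPLIES (0 XOR NOT 0))) -> 1
  row 5 [0101]: (((1 AND 1) AND (0 XOR 0)) XOR (NOT 1 IMPLIES (0 XOR NOT 0))) -> 1
  row 6 [0110]: (((1 AND 0) AND (1 XOR 1)) XOR (NOT 0 IMPLIES (0 XOR NOT 1))) -> 0
  row 7 [0111]: (((1 AND 1) AND (1 XOR 1)) XOR (NOT 1 IMPLIES (0 XOR NOT 1))) -> 1
  row 8 [1000]: (((0 AND 0) AND (0 XOR 0)) XOR (NOT 0 IMPLIES (1 XOR NOT 0))) -> 0
  row 9 [1001]: (((0 AND 1) AND (0 XOR 0)) XOR (NOT 1 IMPLIES (1 XOR NOT 0))) -> 1
  row 10 [1010]: (((0 AND 0) AND (1 XOR 1)) XOR (NOT 0 IMPLIES (1 XOR NOT 1))) -> 1
  row 11 [1011]: (((0 AND 1) AND (1 XOR 1)) XOR (NOT 1 IMPLIES (1 XOR NOT 1))) -> 1
  row 12 [1100]: (((1 AND 0) AND (0 XOR 0)) XOR (NOT 0 IMPLIES (1 XOR NOT 0))) -> 0
  row 13 [1101]: (((1 AND 1) AND (0 XOR 0)) XOR (NOT 1 IMPLIES (1 XOR NOT 0))) -> 1
  row 14 [1110]: (((1 AND 0) AND (1 XOR 1)) XOR (NOT 0 IMPLIES (1 XOR NOT 1))) -> 1
  row 15 [1111]: (((1 AND 1) AND (1 XOR 1)) XOR (NOT 1 IMPLIES (1 XOR NOT 1))) -> 1
Full result column, 4 rows per line (P1,P2 fixed per line; P3,P4 runs 00..11 left to right):
  rows 0-3 [P1,P2=00]: 1101  = hex D
  rows 4-7 [P1,P2=01]: 1101  = hex D
  rows 8-11 [P1,P2=10]: 0111  = hex 7
  rows 12-15 [P1,P2=11]: 0111  = hex 7
Output column (row 0 .. row 15) = 1101110101110111
Output column grouped in 4s = 1101 1101 0111 0111 = 0xDD77
Convert to decimal digit by digit (value = value*16 + digit):
  D -> 13
  13*16 + 13 (D) = 221
  221*16 + 7 = 3543
  3543*16 + 7 = 56695
Decimal = 56695

56695


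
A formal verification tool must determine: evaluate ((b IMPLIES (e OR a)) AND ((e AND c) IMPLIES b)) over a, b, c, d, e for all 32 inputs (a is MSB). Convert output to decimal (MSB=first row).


Formula: ((b IMPLIES (e OR a)) AND ((e AND c) IMPLIES b)) over a, b, c, d, e (32 rows)
Evaluate each row (bits = a,b,c,d,e, MSB first):
  row 0 [00000]: ((0 IMPLIES (0 OR 0)) AND ((0 AND 0) IMPLIES 0)) -> 1
  row 1 [00001]: ((0 IMPLIES (1 OR 0)) AND ((1 AND 0) IMPLIES 0)) -> 1
  row 2 [00010]: ((0 IMPLIES (0 OR 0)) AND ((0 AND 0) IMPLIES 0)) -> 1
  row 3 [00011]: ((0 IMPLIES (1 OR 0)) AND ((1 AND 0) IMPLIES 0)) -> 1
  row 4 [00100]: ((0 IMPLIES (0 OR 0)) AND ((0 AND 1) IMPLIES 0)) -> 1
  row 5 [00101]: ((0 IMPLIES (1 OR 0)) AND ((1 AND 1) IMPLIES 0)) -> 0
  row 6 [00110]: ((0 IMPLIES (0 OR 0)) AND ((0 AND 1) IMPLIES 0)) -> 1
  row 7 [00111]: ((0 IMPLIES (1 OR 0)) AND ((1 AND 1) IMPLIES 0)) -> 0
  row 8 [01000]: ((1 IMPLIES (0 OR 0)) AND ((0 AND 0) IMPLIES 1)) -> 0
  row 9 [01001]: ((1 IMPLIES (1 OR 0)) AND ((1 AND 0) IMPLIES 1)) -> 1
  row 10 [01010]: ((1 IMPLIES (0 OR 0)) AND ((0 AND 0) IMPLIES 1)) -> 0
  row 11 [01011]: ((1 IMPLIES (1 OR 0)) AND ((1 AND 0) IMPLIES 1)) -> 1
  row 12 [01100]: ((1 IMPLIES (0 OR 0)) AND ((0 AND 1) IMPLIES 1)) -> 0
  row 13 [01101]: ((1 IMPLIES (1 OR 0)) AND ((1 AND 1) IMPLIES 1)) -> 1
  row 14 [01110]: ((1 IMPLIES (0 OR 0)) AND ((0 AND 1) IMPLIES 1)) -> 0
  row 15 [01111]: ((1 IMPLIES (1 OR 0)) AND ((1 AND 1) IMPLIES 1)) -> 1
  row 16 [10000]: ((0 IMPLIES (0 OR 1)) AND ((0 AND 0) IMPLIES 0)) -> 1
  row 17 [10001]: ((0 IMPLIES (1 OR 1)) AND ((1 AND 0) IMPLIES 0)) -> 1
  row 18 [10010]: ((0 IMPLIES (0 OR 1)) AND ((0 AND 0) IMPLIES 0)) -> 1
  row 19 [10011]: ((0 IMPLIES (1 OR 1)) AND ((1 AND 0) IMPLIES 0)) -> 1
  row 20 [10100]: ((0 IMPLIES (0 OR 1)) AND ((0 AND 1) IMPLIES 0)) -> 1
  row 21 [10101]: ((0 IMPLIES (1 OR 1)) AND ((1 AND 1) IMPLIES 0)) -> 0
  row 22 [10110]: ((0 IMPLIES (0 OR 1)) AND ((0 AND 1) IMPLIES 0)) -> 1
  row 23 [10111]: ((0 IMPLIES (1 OR 1)) AND ((1 AND 1) IMPLIES 0)) -> 0
  row 24 [11000]: ((1 IMPLIES (0 OR 1)) AND ((0 AND 0) IMPLIES 1)) -> 1
  row 25 [11001]: ((1 IMPLIES (1 OR 1)) AND ((1 AND 0) IMPLIES 1)) -> 1
  row 26 [11010]: ((1 IMPLIES (0 OR 1)) AND ((0 AND 0) IMPLIES 1)) -> 1
  row 27 [11011]: ((1 IMPLIES (1 OR 1)) AND ((1 AND 0) IMPLIES 1)) -> 1
  row 28 [11100]: ((1 IMPLIES (0 OR 1)) AND ((0 AND 1) IMPLIES 1)) -> 1
  row 29 [11101]: ((1 IMPLIES (1 OR 1)) AND ((1 AND 1) IMPLIES 1)) -> 1
  row 30 [11110]: ((1 IMPLIES (0 OR 1)) AND ((0 AND 1) IMPLIES 1)) -> 1
  row 31 [11111]: ((1 IMPLIES (1 OR 1)) AND ((1 AND 1) IMPLIES 1)) -> 1
Full result column, 4 rows per line (a,b,c fixed per line; d,e runs 00..11 left to right):
  rows 0-3 [a,b,c=000]: 1111  = hex F
  rows 4-7 [a,b,c=001]: 1010  = hex A
  rows 8-11 [a,b,c=010]: 0101  = hex 5
  rows 12-15 [a,b,c=011]: 0101  = hex 5
  rows 16-19 [a,b,c=100]: 1111  = hex F
  rows 20-23 [a,b,c=101]: 1010  = hex A
  rows 24-27 [a,b,c=110]: 1111  = hex F
  rows 28-31 [a,b,c=111]: 1111  = hex F
Output column (row 0 .. row 31) = 11111010010101011111101011111111
Output column grouped in 4s = 1111 1010 0101 0101 1111 1010 1111 1111 = 0xFA55FAFF
Convert to decimal digit by digit (value = value*16 + digit):
  F -> 15
  15*16 + 10 (A) = 250
  250*16 + 5 = 4005
  4005*16 + 5 = 64085
  64085*16 + 15 (F) = 1025375
  1025375*16 + 10 (A) = 16406010
  16406010*16 + 15 (F) = 262496175
  262496175*16 + 15 (F) = 4199938815
Decimal = 4199938815

4199938815


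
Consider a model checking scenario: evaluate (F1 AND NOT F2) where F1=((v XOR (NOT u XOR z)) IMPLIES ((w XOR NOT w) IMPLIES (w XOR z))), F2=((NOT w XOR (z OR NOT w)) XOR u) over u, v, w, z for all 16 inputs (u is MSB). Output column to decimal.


F1 = ((v XOR (NOT u XOR z)) IMPLIES ((w XOR NOT w) IMPLIES (w XOR z)))
F2 = ((NOT w XOR (z OR NOT w)) XOR u)
Counterexample to F1=>F2 is where F1=1 and F2=0.
Evaluate each row (bits = u,v,w,z, MSB first):
  row 0 [0000]: F1=0 F2=0 -> F1&~F2 -> 0
  row 1 [0001]: F1=1 F2=0 -> F1&~F2 -> 1
  row 2 [0010]: F1=1 F2=0 -> F1&~F2 -> 1
  row 3 [0011]: F1=1 F2=1 -> F1&~F2 -> 0
  row 4 [0100]: F1=1 F2=0 -> F1&~F2 -> 1
  row 5 [0101]: F1=1 F2=0 -> F1&~F2 -> 1
  row 6 [0110]: F1=1 F2=0 -> F1&~F2 -> 1
  row 7 [0111]: F1=0 F2=1 -> F1&~F2 -> 0
  row 8 [1000]: F1=1 F2=1 -> F1&~F2 -> 0
  row 9 [1001]: F1=1 F2=1 -> F1&~F2 -> 0
  row 10 [1010]: F1=1 F2=1 -> F1&~F2 -> 0
  row 11 [1011]: F1=0 F2=0 -> F1&~F2 -> 0
  row 12 [1100]: F1=0 F2=1 -> F1&~F2 -> 0
  row 13 [1101]: F1=1 F2=1 -> F1&~F2 -> 0
  row 14 [1110]: F1=1 F2=1 -> F1&~F2 -> 0
  row 15 [1111]: F1=1 F2=0 -> F1&~F2 -> 1
Full result column, 4 rows per line (u,v fixed per line; w,z runs 00..11 left to right):
  rows 0-3 [u,v=00]: 0110  = hex 6
  rows 4-7 [u,v=01]: 1110  = hex E
  rows 8-11 [u,v=10]: 0000  = hex 0
  rows 12-15 [u,v=11]: 0001  = hex 1
Counterexample vector (row 0 .. row 15) = 0110111000000001
Output column grouped in 4s = 0110 1110 0000 0001 = 0x6E01
Convert to decimal digit by digit (value = value*16 + digit):
  6 -> 6
  6*16 + 14 (E) = 110
  110*16 + 0 = 1760
  1760*16 + 1 = 28161
Decimal = 28161

28161


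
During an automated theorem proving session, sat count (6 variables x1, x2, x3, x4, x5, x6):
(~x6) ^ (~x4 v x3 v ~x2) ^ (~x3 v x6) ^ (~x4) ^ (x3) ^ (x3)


CNF with 6 clauses over 6 vars (64 assignments).
An assignment satisfies CNF iff every clause has >=1 true literal.
Check each row (bits = x1,x2,x3,x4,x5,x6; clause T/F shown):
  row 0 [000000]: clauses=TTTTFF -> 0
  row 1 [000001]: clauses=FTTTFF -> 0
  row 2 [000010]: clauses=TTTTFF -> 0
  row 3 [000011]: clauses=FTTTFF -> 0
  row 4 [000100]: clauses=TTTFFF -> 0
  (every remaining row is evaluated the same way; all 64 results are listed next)
Full result column, 8 rows per line (x1,x2,x3 fixed per line; x4,x5,x6 runs 000..111 left to right):
  rows 0-7 [x1,x2,x3=000]: 00000000  (ones: 0)
  rows 8-15 [x1,x2,x3=001]: 00000000  (ones: 0)
  rows 16-23 [x1,x2,x3=010]: 00000000  (ones: 0)
  rows 24-31 [x1,x2,x3=011]: 00000000  (ones: 0)
  rows 32-39 [x1,x2,x3=100]: 00000000  (ones: 0)
  rows 40-47 [x1,x2,x3=101]: 00000000  (ones: 0)
  rows 48-55 [x1,x2,x3=110]: 00000000  (ones: 0)
  rows 56-63 [x1,x2,x3=111]: 00000000  (ones: 0)
Satisfying assignments = 0+0+0+0+0+0+0+0 = 0

0


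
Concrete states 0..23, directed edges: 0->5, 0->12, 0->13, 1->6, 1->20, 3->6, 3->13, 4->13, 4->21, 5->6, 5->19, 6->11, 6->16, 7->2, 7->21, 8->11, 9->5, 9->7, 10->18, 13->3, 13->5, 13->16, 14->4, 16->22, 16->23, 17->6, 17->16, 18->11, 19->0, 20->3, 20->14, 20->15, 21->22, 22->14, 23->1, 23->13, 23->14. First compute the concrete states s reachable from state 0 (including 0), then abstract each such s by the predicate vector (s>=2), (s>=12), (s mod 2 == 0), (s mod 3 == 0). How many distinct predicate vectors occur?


BFS from 0:
Concrete reachable: {0, 1, 3, 4, 5, 6, 11, 12, 13, 14, 15, 16, 19, 20, 21, 22, 23}
Abstract via predicates (s>=2), (s>=12), (s mod 2 == 0), (s mod 3 == 0):
  (0,0,0,0) <- {1}
  (0,0,1,1) <- {0}
  (1,0,0,0) <- {5, 11}
  (1,0,0,1) <- {3}
  (1,0,1,0) <- {4}
  (1,0,1,1) <- {6}
  (1,1,0,0) <- {13, 19, 23}
  (1,1,0,1) <- {15, 21}
  (1,1,1,0) <- {14, 16, 20, 22}
  (1,1,1,1) <- {12}
Distinct abstract states = 10

10


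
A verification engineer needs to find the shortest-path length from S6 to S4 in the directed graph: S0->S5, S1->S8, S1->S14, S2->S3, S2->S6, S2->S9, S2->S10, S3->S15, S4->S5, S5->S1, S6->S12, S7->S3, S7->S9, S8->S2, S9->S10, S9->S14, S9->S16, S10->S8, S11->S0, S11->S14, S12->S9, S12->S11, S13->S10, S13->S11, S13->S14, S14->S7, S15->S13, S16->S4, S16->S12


BFS layer-by-layer from S6:
  dist 0: {S6}
  dist 1: {S12}
  dist 2: {S9, S11}
  dist 3: {S0, S10, S14, S16}
  dist 4: {S4, S5, S7, S8}
  -> S4 reached at distance 4
Shortest path length = 4

4


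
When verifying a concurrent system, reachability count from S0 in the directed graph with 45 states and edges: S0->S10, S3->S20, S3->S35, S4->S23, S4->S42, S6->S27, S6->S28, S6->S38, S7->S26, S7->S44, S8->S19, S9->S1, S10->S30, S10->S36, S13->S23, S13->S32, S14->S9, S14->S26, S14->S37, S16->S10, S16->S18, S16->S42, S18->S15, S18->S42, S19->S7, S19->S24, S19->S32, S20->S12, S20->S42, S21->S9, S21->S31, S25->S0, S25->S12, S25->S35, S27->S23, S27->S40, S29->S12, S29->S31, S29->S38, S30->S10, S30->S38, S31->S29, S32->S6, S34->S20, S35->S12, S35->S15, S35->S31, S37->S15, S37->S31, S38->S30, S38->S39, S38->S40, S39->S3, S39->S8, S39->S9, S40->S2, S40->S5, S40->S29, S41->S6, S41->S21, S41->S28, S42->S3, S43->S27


BFS from S0:
  layer 0: {S0}
  layer 1: {S10}
  layer 2: {S30, S36}
  layer 3: {S38}
  layer 4: {S39, S40}
  layer 5: {S2, S3, S5, S8, S9, S29}
  layer 6: {S1, S12, S19, S20, S31, S35}
  layer 7: {S7, S15, S24, S32, S42}
  layer 8: {S6, S26, S44}
  layer 9: {S27, S28}
  layer 10: {S23}
Reachable set: {S0, S1, S2, S3, S5, S6, S7, S8, S9, S10, S12, S15, S19, S20, S23, S24, S26, S27, S28, S29, S30, S31, S32, S35, S36, S38, S39, S40, S42, S44}
Count = 30

30


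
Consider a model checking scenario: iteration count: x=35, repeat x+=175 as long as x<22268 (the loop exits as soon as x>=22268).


Step 1: x goes from 35 toward 22268 by 175; the body runs while x<22268, so iterations = ceil((bound-start)/step)
Step 2: Distance=22233
Step 3: ceil(22233/175)=128

128


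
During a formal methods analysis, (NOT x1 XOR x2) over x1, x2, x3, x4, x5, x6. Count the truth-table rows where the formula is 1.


Formula: (NOT x1 XOR x2) over 6 vars (64 rows)
Evaluate each row (x1, x2, x3, x4, x5, x6 as bits, MSB first):
  row 0 [000000]: (NOT 0 XOR 0) -> 1
  row 1 [000001]: (NOT 0 XOR 0) -> 1
  row 2 [000010]: (NOT 0 XOR 0) -> 1
  row 3 [000011]: (NOT 0 XOR 0) -> 1
  row 4 [000100]: (NOT 0 XOR 0) -> 1
  (every remaining row is evaluated the same way; all 64 results are listed next)
Full result column, 8 rows per line (x1,x2,x3 fixed per line; x4,x5,x6 runs 000..111 left to right):
  rows 0-7 [x1,x2,x3=000]: 11111111  (ones: 8)
  rows 8-15 [x1,x2,x3=001]: 11111111  (ones: 8)
  rows 16-23 [x1,x2,x3=010]: 00000000  (ones: 0)
  rows 24-31 [x1,x2,x3=011]: 00000000  (ones: 0)
  rows 32-39 [x1,x2,x3=100]: 00000000  (ones: 0)
  rows 40-47 [x1,x2,x3=101]: 00000000  (ones: 0)
  rows 48-55 [x1,x2,x3=110]: 11111111  (ones: 8)
  rows 56-63 [x1,x2,x3=111]: 11111111  (ones: 8)
Count of 1-rows = 8+8+0+0+0+0+8+8 = 32

32


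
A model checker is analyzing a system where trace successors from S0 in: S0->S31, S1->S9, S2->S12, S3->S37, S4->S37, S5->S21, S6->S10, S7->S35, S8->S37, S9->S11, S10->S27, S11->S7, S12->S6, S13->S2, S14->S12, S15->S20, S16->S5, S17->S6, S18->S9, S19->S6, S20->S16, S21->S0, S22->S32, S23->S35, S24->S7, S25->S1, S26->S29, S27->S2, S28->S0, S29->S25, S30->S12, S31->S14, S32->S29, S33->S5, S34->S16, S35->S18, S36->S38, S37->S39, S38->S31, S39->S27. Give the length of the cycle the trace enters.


Trace from S0 until a state repeats:
  S0 -> S31 -> S14 -> S12 -> S6 -> S10 -> S27 -> S2 -> S12
S12 first seen at step 3, revisited at step 8.
Cycle length = 8 - 3 = 5

5


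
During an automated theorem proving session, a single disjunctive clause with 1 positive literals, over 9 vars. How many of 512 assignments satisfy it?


Step 1: Total=2^9=512
Step 2: Unsat when all 1 false: 2^8=256
Step 3: Sat=512-256=256

256


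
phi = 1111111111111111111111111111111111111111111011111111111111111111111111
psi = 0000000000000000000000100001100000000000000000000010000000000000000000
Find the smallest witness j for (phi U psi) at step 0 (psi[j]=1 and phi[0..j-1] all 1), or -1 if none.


(phi U psi) at 0: need smallest j with psi[j]=1 and phi[i]=1 for all i in [0,j).
Scan from step 0:
  step 0: phi=1, psi=0 -> continue
  step 1: phi=1, psi=0 -> continue
  step 2: phi=1, psi=0 -> continue
  step 3: phi=1, psi=0 -> continue
  step 22: psi=1 and phi held for [0,22) -> witness found
Witness step = 22

22
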